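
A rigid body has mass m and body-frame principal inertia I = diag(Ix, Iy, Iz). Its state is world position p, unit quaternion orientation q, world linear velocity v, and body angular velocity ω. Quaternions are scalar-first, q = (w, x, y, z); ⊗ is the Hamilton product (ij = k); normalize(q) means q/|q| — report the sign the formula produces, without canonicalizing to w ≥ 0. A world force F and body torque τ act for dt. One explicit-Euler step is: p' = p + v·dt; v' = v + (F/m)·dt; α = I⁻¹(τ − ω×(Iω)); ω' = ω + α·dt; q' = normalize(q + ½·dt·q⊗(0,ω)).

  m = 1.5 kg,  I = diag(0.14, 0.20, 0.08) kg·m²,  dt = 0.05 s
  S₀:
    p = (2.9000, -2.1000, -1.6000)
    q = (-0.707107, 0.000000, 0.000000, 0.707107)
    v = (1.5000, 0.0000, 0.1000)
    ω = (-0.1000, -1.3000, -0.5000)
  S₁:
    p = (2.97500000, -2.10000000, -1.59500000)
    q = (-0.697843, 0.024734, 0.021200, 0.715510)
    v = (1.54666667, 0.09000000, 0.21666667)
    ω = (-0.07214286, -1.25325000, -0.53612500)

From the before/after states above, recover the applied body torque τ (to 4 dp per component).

τ = (0.0000, 0.1900, -0.0500)

rate change Δω = (0.02785714, 0.04675000, -0.03612500)
gyro term ω₀×Iω₀ = (-0.0780, 0.0030, 0.0078)
τ = I·(Δω/dt) + ω₀×(Iω₀) = (0.0000, 0.1900, -0.0500)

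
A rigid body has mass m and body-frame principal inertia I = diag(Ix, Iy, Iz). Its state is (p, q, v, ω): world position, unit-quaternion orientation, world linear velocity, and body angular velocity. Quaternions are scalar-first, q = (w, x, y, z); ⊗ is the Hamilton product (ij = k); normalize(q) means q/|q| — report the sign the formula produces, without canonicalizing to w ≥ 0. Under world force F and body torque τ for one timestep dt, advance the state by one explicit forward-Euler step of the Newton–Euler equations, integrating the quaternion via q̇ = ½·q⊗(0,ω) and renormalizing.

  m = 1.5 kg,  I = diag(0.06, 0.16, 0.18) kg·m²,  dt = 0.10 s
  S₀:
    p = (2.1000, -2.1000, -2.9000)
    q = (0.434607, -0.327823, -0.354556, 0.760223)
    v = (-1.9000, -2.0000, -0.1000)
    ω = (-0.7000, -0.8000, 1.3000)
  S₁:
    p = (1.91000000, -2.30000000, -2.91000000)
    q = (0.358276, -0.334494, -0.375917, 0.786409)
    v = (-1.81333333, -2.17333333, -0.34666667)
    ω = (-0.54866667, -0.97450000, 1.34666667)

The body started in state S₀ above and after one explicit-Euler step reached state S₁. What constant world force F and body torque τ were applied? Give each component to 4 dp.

F = (1.3000, -2.6000, -3.7000)
τ = (0.0700, -0.1700, 0.1400)

Δω = ω₁−ω₀ = (0.15133333, -0.17450000, 0.04666667)
ω₀×(Iω₀) = (-0.0208, 0.1092, 0.0560)
applied torque τ = (0.0700, -0.1700, 0.1400)
Δv = v₁−v₀ = (0.08666667, -0.17333333, -0.24666667)
m·(v₁−v₀)/dt = (1.3000, -2.6000, -3.7000)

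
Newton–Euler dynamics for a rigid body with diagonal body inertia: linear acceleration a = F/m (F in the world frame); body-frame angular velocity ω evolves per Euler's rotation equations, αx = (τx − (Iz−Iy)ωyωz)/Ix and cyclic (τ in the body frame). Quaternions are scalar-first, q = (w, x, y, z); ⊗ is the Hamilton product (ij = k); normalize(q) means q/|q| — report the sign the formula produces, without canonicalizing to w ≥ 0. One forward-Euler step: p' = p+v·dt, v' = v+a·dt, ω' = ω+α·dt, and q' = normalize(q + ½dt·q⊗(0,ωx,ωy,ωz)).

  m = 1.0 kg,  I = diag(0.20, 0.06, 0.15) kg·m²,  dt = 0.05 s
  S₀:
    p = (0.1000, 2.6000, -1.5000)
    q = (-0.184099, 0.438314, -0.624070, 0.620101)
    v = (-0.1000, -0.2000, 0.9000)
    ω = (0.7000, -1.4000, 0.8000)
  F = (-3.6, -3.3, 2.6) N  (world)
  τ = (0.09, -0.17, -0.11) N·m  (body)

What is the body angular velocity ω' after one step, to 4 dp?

ω' = (0.7477, -1.5650, 0.7176)

angular accel α = (0.9540, -3.3000, -1.6480)
ω' = ω + α·dt = (0.7477, -1.5650, 0.7176)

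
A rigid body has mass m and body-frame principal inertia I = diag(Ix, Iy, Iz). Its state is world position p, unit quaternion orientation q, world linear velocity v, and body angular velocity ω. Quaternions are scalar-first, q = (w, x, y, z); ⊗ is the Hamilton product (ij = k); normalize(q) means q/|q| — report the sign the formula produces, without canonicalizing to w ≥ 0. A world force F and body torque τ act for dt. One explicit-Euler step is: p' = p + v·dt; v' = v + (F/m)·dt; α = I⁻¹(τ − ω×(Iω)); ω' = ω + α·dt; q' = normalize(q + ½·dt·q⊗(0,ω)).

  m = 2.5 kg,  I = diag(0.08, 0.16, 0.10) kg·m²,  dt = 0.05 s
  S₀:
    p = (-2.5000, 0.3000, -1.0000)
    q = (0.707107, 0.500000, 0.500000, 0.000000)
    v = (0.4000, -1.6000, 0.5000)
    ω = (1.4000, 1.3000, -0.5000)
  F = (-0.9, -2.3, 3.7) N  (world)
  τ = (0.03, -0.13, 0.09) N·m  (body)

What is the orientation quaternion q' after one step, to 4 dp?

q' = (0.6725, 0.5179, 0.5286, -0.0101)

Hamilton product q⊗(0,ω) = (-1.3500000, 0.7399498, 1.1692391, -0.4035535)
q + ½dt·q⊗(0,ω), renormalized = (0.6725, 0.5179, 0.5286, -0.0101)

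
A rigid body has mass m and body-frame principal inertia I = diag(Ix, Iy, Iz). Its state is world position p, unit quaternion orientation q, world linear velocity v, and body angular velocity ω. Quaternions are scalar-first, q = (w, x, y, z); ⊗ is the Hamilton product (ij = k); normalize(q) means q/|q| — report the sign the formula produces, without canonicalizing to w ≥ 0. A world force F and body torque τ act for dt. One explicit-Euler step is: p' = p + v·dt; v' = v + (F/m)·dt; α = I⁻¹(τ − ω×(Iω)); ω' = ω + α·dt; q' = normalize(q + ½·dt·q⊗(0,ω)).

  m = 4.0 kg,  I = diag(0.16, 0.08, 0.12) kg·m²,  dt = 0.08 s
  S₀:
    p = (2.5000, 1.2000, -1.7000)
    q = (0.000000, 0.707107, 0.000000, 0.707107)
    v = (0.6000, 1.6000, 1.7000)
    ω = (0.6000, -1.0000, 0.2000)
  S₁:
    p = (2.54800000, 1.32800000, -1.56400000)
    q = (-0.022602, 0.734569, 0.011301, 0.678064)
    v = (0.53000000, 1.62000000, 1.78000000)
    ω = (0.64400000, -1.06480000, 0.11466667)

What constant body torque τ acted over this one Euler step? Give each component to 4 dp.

τ = (0.0800, -0.0600, -0.0800)

Δω = ω₁−ω₀ = (0.04400000, -0.06480000, -0.08533333)
gyro term ω₀×Iω₀ = (-0.0080, 0.0048, 0.0480)
I·α + gyro = (0.0800, -0.0600, -0.0800)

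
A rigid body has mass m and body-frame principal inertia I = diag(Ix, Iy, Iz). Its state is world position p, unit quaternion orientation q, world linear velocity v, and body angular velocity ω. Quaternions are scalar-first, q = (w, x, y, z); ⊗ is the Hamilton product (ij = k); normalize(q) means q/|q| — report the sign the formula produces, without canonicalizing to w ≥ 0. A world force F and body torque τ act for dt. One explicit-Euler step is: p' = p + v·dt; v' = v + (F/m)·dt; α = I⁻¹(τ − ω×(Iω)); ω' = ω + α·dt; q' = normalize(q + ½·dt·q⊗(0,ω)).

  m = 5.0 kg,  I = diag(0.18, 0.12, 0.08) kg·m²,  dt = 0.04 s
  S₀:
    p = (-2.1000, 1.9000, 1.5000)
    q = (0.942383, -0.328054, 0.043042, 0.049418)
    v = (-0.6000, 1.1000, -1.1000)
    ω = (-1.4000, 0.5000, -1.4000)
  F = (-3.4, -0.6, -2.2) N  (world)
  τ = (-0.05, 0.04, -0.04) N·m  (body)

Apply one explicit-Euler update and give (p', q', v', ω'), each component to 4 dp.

p + v·dt = (-2.1240, 1.9440, 1.4560)
v' = v + a·dt = (-0.6272, 1.0952, -1.1176)
angular accel α = (-0.4333, -1.3000, -1.0250)
ω' = ω + α·dt = (-1.4173, 0.4480, -1.4410)
q⊗(0,ω) = (-0.4116114, -1.4043040, -0.0572693, -1.4231044)
q' = normalize(q + ½dt·q⊗(0,ω)) = (0.9334, -0.3558, 0.0419, 0.0209)

p' = (-2.1240, 1.9440, 1.4560)
q' = (0.9334, -0.3558, 0.0419, 0.0209)
v' = (-0.6272, 1.0952, -1.1176)
ω' = (-1.4173, 0.4480, -1.4410)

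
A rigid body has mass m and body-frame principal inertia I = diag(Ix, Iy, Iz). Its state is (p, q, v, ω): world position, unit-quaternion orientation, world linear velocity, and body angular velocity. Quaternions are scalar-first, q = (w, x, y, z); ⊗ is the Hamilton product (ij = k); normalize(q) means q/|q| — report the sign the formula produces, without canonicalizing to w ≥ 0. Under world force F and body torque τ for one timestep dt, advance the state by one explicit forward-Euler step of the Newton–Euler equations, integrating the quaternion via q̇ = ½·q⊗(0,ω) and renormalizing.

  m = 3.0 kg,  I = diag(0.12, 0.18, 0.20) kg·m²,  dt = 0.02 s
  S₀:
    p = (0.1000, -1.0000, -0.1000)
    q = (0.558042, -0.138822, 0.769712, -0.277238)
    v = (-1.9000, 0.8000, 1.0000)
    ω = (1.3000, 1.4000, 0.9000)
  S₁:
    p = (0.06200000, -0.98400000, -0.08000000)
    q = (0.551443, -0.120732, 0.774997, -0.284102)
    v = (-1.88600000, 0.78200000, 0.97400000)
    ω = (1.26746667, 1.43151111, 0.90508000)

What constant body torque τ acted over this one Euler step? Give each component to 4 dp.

τ = (-0.1700, 0.1900, 0.1600)

Δω = ω₁−ω₀ = (-0.03253333, 0.03151111, 0.00508000)
precession coupling = (0.0252, -0.0936, 0.1092)
τ = I·(Δω/dt) + ω₀×(Iω₀) = (-0.1700, 0.1900, 0.1600)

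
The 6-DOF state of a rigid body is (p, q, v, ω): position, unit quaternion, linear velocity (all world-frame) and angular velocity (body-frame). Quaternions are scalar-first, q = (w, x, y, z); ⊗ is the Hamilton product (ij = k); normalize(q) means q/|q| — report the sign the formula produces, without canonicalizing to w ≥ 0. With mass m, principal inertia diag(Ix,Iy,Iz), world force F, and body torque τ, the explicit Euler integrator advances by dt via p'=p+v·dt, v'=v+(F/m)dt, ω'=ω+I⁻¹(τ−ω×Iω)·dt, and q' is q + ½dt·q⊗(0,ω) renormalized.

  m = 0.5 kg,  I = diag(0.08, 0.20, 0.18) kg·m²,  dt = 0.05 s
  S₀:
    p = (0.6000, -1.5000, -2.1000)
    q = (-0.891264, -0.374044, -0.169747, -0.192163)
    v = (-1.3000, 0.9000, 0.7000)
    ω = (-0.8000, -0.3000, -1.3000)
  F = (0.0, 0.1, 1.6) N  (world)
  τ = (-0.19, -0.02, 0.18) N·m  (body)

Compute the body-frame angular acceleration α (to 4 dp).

α = (-2.2775, 0.4200, 0.8400)

precession coupling ω×(Iω) = (-0.0078, -0.1040, 0.0288)
α = I⁻¹(τ − ω×Iω) = (-2.2775, 0.4200, 0.8400)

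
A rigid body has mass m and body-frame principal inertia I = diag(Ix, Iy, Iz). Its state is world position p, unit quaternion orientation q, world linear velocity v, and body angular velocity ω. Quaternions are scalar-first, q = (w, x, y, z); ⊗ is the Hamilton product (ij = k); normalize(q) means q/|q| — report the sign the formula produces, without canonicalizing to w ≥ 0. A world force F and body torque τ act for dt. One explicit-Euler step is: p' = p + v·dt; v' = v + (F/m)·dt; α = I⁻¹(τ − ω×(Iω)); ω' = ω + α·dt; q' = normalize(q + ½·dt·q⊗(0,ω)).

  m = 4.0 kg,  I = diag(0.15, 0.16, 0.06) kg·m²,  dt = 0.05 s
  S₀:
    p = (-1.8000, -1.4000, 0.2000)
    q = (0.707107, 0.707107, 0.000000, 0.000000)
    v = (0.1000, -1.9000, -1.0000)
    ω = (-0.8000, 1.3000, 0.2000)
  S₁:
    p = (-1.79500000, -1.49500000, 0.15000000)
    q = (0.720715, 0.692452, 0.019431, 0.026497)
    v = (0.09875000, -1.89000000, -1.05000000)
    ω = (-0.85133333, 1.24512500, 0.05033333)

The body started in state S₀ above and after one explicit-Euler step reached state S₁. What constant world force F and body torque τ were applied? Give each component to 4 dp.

velocity change Δv = (-0.00125000, 0.01000000, -0.05000000)
applied force F = (-0.1000, 0.8000, -4.0000)
Δω = ω₁−ω₀ = (-0.05133333, -0.05487500, -0.14966667)
gyro term ω₀×Iω₀ = (-0.0260, -0.0144, -0.0104)
applied torque τ = (-0.1800, -0.1900, -0.1900)

F = (-0.1000, 0.8000, -4.0000)
τ = (-0.1800, -0.1900, -0.1900)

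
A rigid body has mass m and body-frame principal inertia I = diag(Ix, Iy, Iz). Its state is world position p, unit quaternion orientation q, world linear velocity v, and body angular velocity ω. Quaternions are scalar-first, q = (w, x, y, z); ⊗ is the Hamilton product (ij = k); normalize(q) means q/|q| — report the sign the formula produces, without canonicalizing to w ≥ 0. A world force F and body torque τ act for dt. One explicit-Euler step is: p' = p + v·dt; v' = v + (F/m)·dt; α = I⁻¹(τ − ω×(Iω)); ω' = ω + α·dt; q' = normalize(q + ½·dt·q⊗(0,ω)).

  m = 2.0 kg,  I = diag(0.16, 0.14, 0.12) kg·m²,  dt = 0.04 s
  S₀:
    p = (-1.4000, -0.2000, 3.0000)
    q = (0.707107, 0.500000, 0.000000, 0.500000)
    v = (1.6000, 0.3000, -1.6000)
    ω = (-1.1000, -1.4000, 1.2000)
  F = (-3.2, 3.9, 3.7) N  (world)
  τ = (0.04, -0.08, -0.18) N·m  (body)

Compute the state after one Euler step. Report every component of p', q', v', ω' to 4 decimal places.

p' = (-1.3360, -0.1880, 2.9360)
q' = (0.7055, 0.4980, -0.0428, 0.5025)
v' = (1.5360, 0.3780, -1.5260)
ω' = (-1.0984, -1.4078, 1.1503)

new position p' = (-1.3360, -0.1880, 2.9360)
new velocity v' = (1.5360, 0.3780, -1.5260)
ω×(Iω) gyroscopic = (0.0336, -0.0528, -0.0308)
(τ − ω×Iω)/I = (0.0400, -0.1943, -1.2433)
ω' = ω + α·dt = (-1.0984, -1.4078, 1.1503)
q⊗(0,ω) = (-0.0500000, -0.0778177, -2.1399498, 0.1485284)
q + ½dt·q⊗(0,ω), renormalized = (0.7055, 0.4980, -0.0428, 0.5025)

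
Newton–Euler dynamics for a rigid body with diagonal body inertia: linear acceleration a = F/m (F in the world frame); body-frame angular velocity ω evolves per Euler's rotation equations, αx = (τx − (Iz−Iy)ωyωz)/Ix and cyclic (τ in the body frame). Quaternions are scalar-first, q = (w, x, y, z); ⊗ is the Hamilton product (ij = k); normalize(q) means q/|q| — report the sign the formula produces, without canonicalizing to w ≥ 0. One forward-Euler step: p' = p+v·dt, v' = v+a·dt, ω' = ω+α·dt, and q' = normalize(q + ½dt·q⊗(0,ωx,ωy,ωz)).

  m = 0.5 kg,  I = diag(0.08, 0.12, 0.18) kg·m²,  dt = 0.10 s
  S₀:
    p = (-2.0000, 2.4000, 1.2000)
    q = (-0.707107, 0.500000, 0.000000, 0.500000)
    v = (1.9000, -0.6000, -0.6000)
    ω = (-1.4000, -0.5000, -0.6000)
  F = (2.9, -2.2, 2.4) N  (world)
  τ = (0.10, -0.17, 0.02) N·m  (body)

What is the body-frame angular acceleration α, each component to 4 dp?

precession coupling ω×(Iω) = (0.0180, -0.0840, 0.0280)
angular accel α = (1.0250, -0.7167, -0.0444)

α = (1.0250, -0.7167, -0.0444)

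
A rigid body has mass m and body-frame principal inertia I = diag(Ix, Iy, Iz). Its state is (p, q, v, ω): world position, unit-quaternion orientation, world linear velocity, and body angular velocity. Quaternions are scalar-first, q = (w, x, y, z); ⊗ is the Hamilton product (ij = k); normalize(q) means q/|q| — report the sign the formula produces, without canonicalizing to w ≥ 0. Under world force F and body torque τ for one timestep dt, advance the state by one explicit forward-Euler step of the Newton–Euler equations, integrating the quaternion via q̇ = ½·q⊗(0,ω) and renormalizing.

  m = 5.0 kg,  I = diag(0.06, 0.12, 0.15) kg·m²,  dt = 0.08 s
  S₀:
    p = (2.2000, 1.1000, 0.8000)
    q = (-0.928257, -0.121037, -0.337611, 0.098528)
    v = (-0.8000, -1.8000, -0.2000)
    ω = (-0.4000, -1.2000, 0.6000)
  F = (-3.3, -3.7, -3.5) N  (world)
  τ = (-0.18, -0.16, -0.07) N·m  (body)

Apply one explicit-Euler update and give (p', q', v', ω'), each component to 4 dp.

(τ − ω×Iω)/I = (-2.6400, -1.5133, -0.6587)
ω + α·dt = (-0.6112, -1.3211, 0.5473)
q⊗(0,ω) = (-0.5126648, 0.2869698, 1.1471194, -0.5467542)
q' = normalize(q + ½dt·q⊗(0,ω)) = (-0.9473, -0.1094, -0.2913, 0.0765)
a = (-0.6600, -0.7400, -0.7000)
p' = p + v·dt = (2.1360, 0.9560, 0.7840)
v + (F/m)dt = (-0.8528, -1.8592, -0.2560)

p' = (2.1360, 0.9560, 0.7840)
q' = (-0.9473, -0.1094, -0.2913, 0.0765)
v' = (-0.8528, -1.8592, -0.2560)
ω' = (-0.6112, -1.3211, 0.5473)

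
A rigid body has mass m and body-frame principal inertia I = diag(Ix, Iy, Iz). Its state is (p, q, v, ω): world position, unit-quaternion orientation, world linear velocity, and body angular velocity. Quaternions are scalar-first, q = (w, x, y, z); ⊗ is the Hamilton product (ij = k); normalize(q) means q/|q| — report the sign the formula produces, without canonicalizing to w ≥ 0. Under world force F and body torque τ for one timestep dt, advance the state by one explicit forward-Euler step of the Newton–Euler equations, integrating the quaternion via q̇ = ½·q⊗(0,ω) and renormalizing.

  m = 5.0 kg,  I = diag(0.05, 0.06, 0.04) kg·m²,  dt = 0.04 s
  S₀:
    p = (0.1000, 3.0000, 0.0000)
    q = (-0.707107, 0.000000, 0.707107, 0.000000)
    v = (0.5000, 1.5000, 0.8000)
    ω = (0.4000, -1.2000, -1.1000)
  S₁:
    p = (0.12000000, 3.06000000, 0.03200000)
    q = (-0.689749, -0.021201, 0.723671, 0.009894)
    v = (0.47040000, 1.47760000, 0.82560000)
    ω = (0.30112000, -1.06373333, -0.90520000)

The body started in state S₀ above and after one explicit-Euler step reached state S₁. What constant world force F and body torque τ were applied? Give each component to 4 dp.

F = (-3.7000, -2.8000, 3.2000)
τ = (-0.1500, 0.2000, 0.1900)

velocity change Δv = (-0.02960000, -0.02240000, 0.02560000)
m·(v₁−v₀)/dt = (-3.7000, -2.8000, 3.2000)
ω₁ − ω₀ = (-0.09888000, 0.13626667, 0.19480000)
applied torque τ = (-0.1500, 0.2000, 0.1900)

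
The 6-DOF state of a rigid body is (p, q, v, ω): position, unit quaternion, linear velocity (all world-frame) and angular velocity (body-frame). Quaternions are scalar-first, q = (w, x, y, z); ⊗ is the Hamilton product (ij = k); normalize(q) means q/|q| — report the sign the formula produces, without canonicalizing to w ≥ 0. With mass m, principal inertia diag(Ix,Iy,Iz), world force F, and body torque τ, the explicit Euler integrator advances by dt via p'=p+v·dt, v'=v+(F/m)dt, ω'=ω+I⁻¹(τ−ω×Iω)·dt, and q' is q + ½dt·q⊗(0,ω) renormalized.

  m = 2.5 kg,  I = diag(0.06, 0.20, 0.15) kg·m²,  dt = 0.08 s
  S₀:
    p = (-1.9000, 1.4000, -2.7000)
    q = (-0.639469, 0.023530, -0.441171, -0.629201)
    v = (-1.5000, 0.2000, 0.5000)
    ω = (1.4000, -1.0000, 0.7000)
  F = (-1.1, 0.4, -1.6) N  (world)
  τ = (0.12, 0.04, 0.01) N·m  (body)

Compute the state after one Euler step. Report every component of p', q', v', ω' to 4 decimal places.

a = F/m = (-0.4400, 0.1600, -0.6400)
p' = p + v·dt = (-2.0200, 1.4160, -2.6600)
new velocity v' = (-1.5352, 0.2128, 0.4488)
(τ − ω×Iω)/I = (1.4167, 0.6410, 1.3733)
ω + α·dt = (1.5133, -0.9487, 0.8099)
2q̇ = q⊗(0,ω) = (-0.0336723, -1.8332773, -0.2578834, 0.1464811)
updated quaternion q' = (-0.6391, -0.0497, -0.4502, -0.6216)

p' = (-2.0200, 1.4160, -2.6600)
q' = (-0.6391, -0.0497, -0.4502, -0.6216)
v' = (-1.5352, 0.2128, 0.4488)
ω' = (1.5133, -0.9487, 0.8099)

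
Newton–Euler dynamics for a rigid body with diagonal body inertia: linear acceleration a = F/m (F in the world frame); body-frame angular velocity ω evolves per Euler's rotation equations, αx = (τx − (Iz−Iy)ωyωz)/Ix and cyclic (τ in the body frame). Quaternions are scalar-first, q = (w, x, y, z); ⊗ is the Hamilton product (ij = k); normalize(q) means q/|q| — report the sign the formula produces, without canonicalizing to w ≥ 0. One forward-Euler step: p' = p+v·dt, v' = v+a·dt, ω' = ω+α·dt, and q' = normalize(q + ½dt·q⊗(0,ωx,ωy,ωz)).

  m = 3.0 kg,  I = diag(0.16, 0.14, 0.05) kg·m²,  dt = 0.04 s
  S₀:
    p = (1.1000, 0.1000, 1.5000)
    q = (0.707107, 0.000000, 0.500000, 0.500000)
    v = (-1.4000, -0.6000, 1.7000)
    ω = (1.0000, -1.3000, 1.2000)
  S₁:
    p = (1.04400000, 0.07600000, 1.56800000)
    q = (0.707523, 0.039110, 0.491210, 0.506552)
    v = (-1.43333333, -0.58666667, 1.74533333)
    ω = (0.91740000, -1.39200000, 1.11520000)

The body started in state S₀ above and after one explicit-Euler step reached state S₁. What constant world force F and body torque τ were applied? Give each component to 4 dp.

F = (-2.5000, 1.0000, 3.4000)
τ = (-0.1900, -0.1900, -0.0800)

ω₁ − ω₀ = (-0.08260000, -0.09200000, -0.08480000)
gyro term ω₀×Iω₀ = (0.1404, 0.1320, 0.0260)
τ = I·(Δω/dt) + ω₀×(Iω₀) = (-0.1900, -0.1900, -0.0800)
v₁ − v₀ = (-0.03333333, 0.01333333, 0.04533333)
m·(v₁−v₀)/dt = (-2.5000, 1.0000, 3.4000)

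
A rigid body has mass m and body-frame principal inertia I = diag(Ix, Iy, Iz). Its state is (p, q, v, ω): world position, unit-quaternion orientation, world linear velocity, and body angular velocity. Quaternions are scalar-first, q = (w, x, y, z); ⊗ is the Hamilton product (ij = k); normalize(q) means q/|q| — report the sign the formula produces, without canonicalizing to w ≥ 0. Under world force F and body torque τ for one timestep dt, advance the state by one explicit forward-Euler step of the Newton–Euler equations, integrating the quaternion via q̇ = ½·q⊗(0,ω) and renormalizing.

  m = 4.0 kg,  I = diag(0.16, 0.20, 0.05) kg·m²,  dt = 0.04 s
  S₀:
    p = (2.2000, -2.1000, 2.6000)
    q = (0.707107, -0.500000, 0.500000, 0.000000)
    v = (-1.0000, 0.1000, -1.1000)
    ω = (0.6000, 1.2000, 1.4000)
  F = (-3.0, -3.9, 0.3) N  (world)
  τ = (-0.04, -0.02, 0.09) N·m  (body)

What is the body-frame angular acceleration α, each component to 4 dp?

precession coupling ω×(Iω) = (-0.2520, 0.0924, 0.0288)
(τ − ω×Iω)/I = (1.3250, -0.5620, 1.2240)

α = (1.3250, -0.5620, 1.2240)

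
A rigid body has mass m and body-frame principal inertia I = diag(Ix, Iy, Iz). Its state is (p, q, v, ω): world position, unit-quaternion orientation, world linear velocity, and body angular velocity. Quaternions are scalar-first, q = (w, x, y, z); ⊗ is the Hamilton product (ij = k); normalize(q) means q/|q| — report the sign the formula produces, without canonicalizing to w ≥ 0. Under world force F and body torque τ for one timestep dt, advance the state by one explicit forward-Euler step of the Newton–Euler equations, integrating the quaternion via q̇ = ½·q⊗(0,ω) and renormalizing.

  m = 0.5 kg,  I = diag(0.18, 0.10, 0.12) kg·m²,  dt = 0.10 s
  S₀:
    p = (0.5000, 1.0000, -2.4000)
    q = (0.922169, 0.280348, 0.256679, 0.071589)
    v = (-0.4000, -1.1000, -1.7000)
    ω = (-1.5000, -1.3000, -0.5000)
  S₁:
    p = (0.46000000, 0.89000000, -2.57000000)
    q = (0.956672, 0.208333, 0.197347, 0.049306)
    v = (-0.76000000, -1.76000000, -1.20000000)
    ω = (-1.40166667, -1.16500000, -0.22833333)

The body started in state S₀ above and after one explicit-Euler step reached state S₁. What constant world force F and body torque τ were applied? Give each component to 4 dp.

velocity change Δv = (-0.36000000, -0.66000000, 0.50000000)
F = m·Δv/dt = (-1.8000, -3.3000, 2.5000)
Δω = ω₁−ω₀ = (0.09833333, 0.13500000, 0.27166667)
gyro term ω₀×Iω₀ = (0.0130, 0.0450, -0.1560)
applied torque τ = (0.1900, 0.1800, 0.1700)

F = (-1.8000, -3.3000, 2.5000)
τ = (0.1900, 0.1800, 0.1700)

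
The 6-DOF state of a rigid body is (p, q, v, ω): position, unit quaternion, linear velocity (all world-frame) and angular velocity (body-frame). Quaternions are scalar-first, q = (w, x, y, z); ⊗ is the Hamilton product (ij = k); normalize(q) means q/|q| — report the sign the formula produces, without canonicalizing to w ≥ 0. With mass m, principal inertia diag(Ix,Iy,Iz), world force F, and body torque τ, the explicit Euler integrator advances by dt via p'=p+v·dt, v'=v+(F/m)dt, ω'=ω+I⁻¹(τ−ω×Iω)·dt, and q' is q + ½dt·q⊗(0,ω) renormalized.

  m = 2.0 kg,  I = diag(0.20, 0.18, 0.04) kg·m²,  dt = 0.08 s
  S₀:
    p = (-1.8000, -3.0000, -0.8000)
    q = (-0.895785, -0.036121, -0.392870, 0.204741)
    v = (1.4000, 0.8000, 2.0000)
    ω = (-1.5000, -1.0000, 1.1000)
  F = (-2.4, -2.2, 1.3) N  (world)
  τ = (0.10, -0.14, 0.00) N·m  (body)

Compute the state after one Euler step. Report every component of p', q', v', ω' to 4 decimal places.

p' = (-1.6880, -2.9360, -0.6400)
q' = (-0.9194, 0.0085, -0.3664, 0.1427)
v' = (1.3040, 0.7120, 2.0520)
ω' = (-1.5216, -0.9449, 1.1600)

p + v·dt = (-1.6880, -2.9360, -0.6400)
new velocity v' = (1.3040, 0.7120, 2.0520)
ω×(Iω) gyroscopic = (0.1540, -0.2640, -0.0300)
angular accel α = (-0.2700, 0.6889, 0.7500)
ω + α·dt = (-1.5216, -0.9449, 1.1600)
2q̇ = q⊗(0,ω) = (-0.6722666, 1.1162615, 0.6284066, -1.5385475)
q + ½dt·q⊗(0,ω), renormalized = (-0.9194, 0.0085, -0.3664, 0.1427)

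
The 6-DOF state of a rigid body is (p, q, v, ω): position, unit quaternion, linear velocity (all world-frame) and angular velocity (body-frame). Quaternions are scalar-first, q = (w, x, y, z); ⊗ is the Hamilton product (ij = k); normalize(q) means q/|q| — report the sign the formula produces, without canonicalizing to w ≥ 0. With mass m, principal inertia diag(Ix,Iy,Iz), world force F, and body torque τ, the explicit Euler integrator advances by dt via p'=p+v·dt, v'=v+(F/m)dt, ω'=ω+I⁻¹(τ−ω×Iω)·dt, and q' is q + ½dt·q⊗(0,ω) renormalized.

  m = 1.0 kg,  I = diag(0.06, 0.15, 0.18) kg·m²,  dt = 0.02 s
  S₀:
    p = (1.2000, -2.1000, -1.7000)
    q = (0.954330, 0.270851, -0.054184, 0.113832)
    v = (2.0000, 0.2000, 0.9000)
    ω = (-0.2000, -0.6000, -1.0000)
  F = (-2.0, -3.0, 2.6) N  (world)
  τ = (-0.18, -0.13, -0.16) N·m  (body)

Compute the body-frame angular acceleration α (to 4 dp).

α = (-3.3000, -0.7067, -0.9489)

gyro term ω×Iω = (0.0180, -0.0240, 0.0108)
α = I⁻¹(τ − ω×Iω) = (-3.3000, -0.7067, -0.9489)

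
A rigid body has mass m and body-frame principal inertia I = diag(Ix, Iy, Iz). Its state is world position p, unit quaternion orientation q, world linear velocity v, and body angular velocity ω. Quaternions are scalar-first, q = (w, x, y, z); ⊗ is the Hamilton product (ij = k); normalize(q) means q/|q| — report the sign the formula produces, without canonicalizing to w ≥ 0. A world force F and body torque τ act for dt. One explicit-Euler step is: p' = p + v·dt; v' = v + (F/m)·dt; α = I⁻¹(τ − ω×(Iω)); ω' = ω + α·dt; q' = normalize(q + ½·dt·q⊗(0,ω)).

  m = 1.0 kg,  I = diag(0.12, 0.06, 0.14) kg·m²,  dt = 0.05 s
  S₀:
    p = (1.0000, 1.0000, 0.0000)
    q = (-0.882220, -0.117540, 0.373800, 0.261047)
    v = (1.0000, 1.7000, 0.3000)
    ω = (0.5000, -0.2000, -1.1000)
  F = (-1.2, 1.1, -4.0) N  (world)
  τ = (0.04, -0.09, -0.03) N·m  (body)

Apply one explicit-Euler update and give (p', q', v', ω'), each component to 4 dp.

a = (-1.2000, 1.1000, -4.0000)
p + v·dt = (1.0500, 1.0850, 0.0150)
v' = v + a·dt = (0.9400, 1.7550, 0.1000)
gyro term ω×Iω = (0.0176, 0.0110, 0.0060)
(τ − ω×Iω)/I = (0.1867, -1.6833, -0.2571)
ω' = ω + α·dt = (0.5093, -0.2842, -1.1129)
q⊗(0,ω) = (0.4206817, -0.8000806, 0.1776735, 0.8070500)
q' = normalize(q + ½dt·q⊗(0,ω)) = (-0.8713, -0.1375, 0.3781, 0.2811)

p' = (1.0500, 1.0850, 0.0150)
q' = (-0.8713, -0.1375, 0.3781, 0.2811)
v' = (0.9400, 1.7550, 0.1000)
ω' = (0.5093, -0.2842, -1.1129)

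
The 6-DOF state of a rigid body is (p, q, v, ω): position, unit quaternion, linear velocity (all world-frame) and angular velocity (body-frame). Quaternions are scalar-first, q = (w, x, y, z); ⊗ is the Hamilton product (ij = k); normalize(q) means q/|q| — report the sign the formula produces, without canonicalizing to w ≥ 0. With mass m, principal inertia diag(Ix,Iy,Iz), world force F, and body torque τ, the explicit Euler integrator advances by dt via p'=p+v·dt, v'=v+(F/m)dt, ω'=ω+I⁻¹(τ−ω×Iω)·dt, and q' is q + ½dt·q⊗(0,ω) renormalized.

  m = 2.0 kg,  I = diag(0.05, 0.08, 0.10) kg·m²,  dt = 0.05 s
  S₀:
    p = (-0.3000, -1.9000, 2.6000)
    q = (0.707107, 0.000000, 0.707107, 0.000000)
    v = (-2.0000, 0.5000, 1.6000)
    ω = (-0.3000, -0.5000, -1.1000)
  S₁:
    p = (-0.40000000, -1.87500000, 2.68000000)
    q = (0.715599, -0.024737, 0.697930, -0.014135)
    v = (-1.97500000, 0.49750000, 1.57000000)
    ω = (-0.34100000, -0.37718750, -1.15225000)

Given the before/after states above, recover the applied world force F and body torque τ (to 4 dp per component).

velocity change Δv = (0.02500000, -0.00250000, -0.03000000)
m·(v₁−v₀)/dt = (1.0000, -0.1000, -1.2000)
ω₁ − ω₀ = (-0.04100000, 0.12281250, -0.05225000)
applied torque τ = (-0.0300, 0.1800, -0.1000)

F = (1.0000, -0.1000, -1.2000)
τ = (-0.0300, 0.1800, -0.1000)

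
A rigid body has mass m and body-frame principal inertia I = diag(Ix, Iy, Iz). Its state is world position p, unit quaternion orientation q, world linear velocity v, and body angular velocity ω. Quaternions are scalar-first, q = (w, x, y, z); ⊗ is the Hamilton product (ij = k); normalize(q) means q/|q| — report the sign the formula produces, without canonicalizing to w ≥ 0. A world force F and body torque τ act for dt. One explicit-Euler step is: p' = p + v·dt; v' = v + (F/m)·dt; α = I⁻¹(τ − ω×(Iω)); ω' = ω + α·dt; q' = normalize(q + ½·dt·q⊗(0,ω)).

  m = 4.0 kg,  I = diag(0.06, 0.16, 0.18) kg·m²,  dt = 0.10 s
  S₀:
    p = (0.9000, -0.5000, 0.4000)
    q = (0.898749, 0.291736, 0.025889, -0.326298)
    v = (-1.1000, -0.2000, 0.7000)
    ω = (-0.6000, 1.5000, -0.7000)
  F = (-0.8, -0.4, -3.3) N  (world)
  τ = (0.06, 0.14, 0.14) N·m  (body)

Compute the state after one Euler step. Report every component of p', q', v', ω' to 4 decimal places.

p' = (0.7900, -0.5200, 0.4700)
q' = (0.8907, 0.2872, 0.1129, -0.3338)
v' = (-1.1200, -0.2100, 0.6175)
ω' = (-0.4650, 1.6190, -0.5722)

precession coupling ω×(Iω) = (-0.0210, -0.0504, -0.0900)
angular accel α = (1.3500, 1.1900, 1.2778)
ω + α·dt = (-0.4650, 1.6190, -0.5722)
Hamilton product q⊗(0,ω) = (-0.0922005, -0.0679247, 1.7481175, -0.1759869)
updated quaternion q' = (0.8907, 0.2872, 0.1129, -0.3338)
a = F/m = (-0.2000, -0.1000, -0.8250)
p' = p + v·dt = (0.7900, -0.5200, 0.4700)
v + (F/m)dt = (-1.1200, -0.2100, 0.6175)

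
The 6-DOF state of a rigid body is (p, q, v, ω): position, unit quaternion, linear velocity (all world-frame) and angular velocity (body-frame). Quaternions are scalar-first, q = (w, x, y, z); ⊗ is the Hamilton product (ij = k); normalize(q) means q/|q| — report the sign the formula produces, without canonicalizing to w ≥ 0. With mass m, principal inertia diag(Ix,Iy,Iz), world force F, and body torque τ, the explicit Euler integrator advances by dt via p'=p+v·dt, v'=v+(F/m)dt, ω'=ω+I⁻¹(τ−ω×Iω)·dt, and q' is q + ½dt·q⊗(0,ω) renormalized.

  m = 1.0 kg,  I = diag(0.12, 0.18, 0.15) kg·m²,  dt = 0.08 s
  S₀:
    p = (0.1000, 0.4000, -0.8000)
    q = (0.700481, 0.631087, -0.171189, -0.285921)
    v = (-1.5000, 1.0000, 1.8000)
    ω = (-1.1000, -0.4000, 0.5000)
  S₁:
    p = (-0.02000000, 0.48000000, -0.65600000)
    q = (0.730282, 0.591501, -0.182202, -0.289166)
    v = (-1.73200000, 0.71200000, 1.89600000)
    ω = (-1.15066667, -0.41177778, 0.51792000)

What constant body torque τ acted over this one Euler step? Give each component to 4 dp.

rate change Δω = (-0.05066667, -0.01177778, 0.01792000)
gyro term ω₀×Iω₀ = (0.0060, 0.0165, 0.0264)
I·α + gyro = (-0.0700, -0.0100, 0.0600)

τ = (-0.0700, -0.0100, 0.0600)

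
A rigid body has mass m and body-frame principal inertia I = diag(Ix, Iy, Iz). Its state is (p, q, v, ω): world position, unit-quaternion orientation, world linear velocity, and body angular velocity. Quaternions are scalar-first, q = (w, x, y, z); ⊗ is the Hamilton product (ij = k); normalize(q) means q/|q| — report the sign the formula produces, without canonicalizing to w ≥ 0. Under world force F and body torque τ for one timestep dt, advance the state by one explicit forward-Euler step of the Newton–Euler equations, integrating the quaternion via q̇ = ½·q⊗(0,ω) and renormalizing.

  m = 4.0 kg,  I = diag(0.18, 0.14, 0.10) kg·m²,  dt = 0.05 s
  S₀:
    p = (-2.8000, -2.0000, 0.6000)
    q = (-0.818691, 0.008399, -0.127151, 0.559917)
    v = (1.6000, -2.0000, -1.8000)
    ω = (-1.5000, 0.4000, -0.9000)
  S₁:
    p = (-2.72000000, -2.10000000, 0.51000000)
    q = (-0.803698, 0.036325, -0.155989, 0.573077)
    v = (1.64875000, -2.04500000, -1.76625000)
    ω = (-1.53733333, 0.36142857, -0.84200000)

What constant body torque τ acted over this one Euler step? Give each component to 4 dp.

rate change Δω = (-0.03733333, -0.03857143, 0.05800000)
precession coupling = (0.0144, 0.1080, 0.0240)
I·α + gyro = (-0.1200, 0.0000, 0.1400)

τ = (-0.1200, 0.0000, 0.1400)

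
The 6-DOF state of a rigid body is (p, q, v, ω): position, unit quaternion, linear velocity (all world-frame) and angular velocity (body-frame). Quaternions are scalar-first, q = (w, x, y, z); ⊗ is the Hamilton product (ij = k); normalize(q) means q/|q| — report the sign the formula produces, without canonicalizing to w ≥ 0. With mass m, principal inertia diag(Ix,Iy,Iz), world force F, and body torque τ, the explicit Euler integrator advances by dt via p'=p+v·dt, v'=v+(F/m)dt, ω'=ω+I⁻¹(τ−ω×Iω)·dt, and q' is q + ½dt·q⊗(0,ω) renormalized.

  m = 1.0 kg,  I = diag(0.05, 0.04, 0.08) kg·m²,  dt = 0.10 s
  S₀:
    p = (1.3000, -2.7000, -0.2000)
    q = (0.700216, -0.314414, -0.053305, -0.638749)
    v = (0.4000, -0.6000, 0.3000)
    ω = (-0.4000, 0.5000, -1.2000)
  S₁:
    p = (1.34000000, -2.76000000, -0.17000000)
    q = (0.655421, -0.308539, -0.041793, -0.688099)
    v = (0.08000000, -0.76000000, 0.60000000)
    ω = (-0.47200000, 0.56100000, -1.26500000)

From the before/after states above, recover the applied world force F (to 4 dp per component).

velocity change Δv = (-0.32000000, -0.16000000, 0.30000000)
F = m·Δv/dt = (-3.2000, -1.6000, 3.0000)

F = (-3.2000, -1.6000, 3.0000)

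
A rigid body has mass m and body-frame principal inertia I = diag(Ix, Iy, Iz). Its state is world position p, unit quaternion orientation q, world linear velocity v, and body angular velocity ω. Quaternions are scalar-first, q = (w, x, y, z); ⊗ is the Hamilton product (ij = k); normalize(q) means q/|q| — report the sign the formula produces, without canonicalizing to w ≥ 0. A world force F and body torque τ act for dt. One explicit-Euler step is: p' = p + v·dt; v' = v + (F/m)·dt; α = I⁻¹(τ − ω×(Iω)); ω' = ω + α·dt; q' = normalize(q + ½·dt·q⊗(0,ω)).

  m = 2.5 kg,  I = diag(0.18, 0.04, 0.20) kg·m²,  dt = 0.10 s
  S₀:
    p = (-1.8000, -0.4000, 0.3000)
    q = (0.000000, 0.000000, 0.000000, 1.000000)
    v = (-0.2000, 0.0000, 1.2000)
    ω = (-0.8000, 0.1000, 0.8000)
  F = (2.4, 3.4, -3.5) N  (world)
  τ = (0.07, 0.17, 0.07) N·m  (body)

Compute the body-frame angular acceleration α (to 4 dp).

precession coupling ω×(Iω) = (0.0128, 0.0128, 0.0112)
(τ − ω×Iω)/I = (0.3178, 3.9300, 0.2940)

α = (0.3178, 3.9300, 0.2940)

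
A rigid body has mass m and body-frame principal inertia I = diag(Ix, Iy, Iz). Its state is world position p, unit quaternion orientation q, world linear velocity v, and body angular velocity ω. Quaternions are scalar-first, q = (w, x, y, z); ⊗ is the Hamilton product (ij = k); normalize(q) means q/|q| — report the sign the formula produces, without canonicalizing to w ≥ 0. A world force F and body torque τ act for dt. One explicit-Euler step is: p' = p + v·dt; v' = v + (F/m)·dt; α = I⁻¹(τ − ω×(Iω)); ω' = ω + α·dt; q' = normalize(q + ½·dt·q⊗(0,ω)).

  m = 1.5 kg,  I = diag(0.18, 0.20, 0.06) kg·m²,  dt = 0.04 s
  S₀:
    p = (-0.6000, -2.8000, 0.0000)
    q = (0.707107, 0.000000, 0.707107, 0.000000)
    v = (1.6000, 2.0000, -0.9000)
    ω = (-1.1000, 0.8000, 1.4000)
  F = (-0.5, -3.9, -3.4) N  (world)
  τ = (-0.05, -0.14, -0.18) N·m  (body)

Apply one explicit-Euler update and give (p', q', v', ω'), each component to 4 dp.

p' = (-0.5360, -2.7200, -0.0360)
q' = (0.6953, 0.0042, 0.7179, 0.0353)
v' = (1.5867, 1.8960, -0.9907)
ω' = (-1.0763, 0.8090, 1.2917)

a = (-0.3333, -2.6000, -2.2667)
p' = p + v·dt = (-0.5360, -2.7200, -0.0360)
v' = v + a·dt = (1.5867, 1.8960, -0.9907)
precession coupling ω×(Iω) = (-0.1568, -0.1848, -0.0176)
α = I⁻¹(τ − ω×Iω) = (0.5933, 0.2240, -2.7067)
ω + α·dt = (-1.0763, 0.8090, 1.2917)
Hamilton product q⊗(0,ω) = (-0.5656856, 0.2121321, 0.5656856, 1.7677675)
q + ½dt·q⊗(0,ω), renormalized = (0.6953, 0.0042, 0.7179, 0.0353)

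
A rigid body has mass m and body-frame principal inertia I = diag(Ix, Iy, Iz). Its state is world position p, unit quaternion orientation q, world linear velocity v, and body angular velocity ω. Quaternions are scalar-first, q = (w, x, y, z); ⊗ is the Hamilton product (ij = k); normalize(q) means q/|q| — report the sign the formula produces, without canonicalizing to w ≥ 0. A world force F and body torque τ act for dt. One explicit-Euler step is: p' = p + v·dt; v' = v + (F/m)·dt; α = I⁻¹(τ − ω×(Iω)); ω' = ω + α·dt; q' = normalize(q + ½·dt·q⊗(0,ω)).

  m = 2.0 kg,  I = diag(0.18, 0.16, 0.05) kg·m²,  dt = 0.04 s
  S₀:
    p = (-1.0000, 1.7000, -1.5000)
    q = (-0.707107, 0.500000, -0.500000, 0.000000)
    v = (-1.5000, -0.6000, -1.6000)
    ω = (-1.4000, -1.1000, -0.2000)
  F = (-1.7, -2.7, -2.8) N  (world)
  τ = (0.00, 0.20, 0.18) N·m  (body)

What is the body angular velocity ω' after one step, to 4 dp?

ω' = (-1.3946, -1.0591, -0.0314)

(τ − ω×Iω)/I = (0.1344, 1.0225, 4.2160)
ω' = ω + α·dt = (-1.3946, -1.0591, -0.0314)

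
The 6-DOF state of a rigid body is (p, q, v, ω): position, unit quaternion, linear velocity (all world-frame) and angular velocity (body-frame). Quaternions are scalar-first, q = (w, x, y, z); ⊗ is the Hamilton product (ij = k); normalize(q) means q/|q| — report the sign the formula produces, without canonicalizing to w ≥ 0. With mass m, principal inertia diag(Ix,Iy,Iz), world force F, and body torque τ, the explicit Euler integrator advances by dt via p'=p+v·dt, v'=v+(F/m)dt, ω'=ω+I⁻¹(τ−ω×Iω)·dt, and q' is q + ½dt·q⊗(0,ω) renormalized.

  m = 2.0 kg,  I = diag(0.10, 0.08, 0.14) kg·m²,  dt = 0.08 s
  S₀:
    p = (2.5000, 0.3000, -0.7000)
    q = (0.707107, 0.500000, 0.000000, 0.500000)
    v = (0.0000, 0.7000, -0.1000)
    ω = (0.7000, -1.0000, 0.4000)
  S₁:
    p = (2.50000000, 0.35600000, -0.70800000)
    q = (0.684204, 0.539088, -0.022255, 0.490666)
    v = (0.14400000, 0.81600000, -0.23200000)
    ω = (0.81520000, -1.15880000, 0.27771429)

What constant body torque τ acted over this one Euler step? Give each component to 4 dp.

rate change Δω = (0.11520000, -0.15880000, -0.12228571)
applied torque τ = (0.1200, -0.1700, -0.2000)

τ = (0.1200, -0.1700, -0.2000)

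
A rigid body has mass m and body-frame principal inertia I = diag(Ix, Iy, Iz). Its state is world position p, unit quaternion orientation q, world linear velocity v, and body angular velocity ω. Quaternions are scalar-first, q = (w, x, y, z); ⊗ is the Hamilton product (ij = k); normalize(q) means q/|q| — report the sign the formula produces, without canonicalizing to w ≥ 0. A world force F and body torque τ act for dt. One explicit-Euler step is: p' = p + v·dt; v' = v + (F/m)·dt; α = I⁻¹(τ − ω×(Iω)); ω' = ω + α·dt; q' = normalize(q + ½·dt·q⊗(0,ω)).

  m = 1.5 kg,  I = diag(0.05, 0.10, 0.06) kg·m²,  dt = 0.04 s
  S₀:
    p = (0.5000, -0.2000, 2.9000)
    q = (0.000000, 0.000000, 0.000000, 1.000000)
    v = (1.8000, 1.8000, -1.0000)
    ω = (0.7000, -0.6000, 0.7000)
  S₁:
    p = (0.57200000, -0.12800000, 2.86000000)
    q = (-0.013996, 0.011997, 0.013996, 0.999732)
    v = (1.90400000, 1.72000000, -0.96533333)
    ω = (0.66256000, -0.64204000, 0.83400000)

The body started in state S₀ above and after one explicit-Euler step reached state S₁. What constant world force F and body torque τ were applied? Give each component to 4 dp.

v₁ − v₀ = (0.10400000, -0.08000000, 0.03466667)
m·(v₁−v₀)/dt = (3.9000, -3.0000, 1.3000)
rate change Δω = (-0.03744000, -0.04204000, 0.13400000)
precession coupling = (0.0168, -0.0049, -0.0210)
I·α + gyro = (-0.0300, -0.1100, 0.1800)

F = (3.9000, -3.0000, 1.3000)
τ = (-0.0300, -0.1100, 0.1800)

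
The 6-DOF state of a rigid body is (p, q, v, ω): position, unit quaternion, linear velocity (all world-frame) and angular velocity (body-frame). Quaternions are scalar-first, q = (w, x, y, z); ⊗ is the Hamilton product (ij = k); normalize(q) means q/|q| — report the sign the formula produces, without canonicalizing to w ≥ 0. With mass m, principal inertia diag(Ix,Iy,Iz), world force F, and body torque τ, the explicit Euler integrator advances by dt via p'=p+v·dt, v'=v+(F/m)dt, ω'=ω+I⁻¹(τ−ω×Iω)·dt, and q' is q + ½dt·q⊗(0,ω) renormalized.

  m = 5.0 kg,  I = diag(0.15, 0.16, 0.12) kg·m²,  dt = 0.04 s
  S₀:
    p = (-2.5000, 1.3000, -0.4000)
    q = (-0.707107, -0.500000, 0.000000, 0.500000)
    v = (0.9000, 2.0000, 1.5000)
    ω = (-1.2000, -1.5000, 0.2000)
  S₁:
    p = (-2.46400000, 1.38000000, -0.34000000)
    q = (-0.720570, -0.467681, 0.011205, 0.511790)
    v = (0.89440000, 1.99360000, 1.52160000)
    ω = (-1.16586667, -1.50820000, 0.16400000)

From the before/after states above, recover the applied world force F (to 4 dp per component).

Δv = v₁−v₀ = (-0.00560000, -0.00640000, 0.02160000)
F = m·Δv/dt = (-0.7000, -0.8000, 2.7000)

F = (-0.7000, -0.8000, 2.7000)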